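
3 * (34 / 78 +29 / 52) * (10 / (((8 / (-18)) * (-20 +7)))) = 6975 / 1352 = 5.16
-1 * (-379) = 379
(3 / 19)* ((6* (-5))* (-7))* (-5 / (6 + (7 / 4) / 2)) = -24.11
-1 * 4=-4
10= 10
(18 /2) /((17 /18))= 162 /17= 9.53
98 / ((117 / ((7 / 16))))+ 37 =34975 / 936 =37.37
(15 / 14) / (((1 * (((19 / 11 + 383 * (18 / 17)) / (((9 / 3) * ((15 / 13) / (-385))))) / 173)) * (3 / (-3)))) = 397035 / 97024018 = 0.00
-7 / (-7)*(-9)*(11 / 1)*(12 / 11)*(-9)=972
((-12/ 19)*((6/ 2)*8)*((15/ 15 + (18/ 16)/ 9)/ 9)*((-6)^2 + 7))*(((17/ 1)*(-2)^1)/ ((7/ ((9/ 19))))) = 473688/ 2527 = 187.45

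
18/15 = 6/5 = 1.20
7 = 7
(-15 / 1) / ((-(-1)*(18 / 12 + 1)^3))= -24 / 25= -0.96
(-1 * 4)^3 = -64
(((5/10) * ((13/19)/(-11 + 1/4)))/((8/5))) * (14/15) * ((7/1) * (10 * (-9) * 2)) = 19110/817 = 23.39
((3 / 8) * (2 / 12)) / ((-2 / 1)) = -1 / 32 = -0.03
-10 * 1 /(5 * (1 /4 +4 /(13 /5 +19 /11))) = -952 /559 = -1.70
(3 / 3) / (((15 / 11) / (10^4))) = 22000 / 3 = 7333.33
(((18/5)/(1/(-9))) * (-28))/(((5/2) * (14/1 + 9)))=9072/575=15.78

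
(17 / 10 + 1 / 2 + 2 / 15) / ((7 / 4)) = 4 / 3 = 1.33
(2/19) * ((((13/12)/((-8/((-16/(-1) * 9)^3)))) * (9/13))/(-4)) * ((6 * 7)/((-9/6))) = -3919104/19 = -206268.63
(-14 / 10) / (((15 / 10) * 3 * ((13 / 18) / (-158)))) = 4424 / 65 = 68.06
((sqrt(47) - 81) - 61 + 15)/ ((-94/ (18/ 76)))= 1143/ 3572 - 9 * sqrt(47)/ 3572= 0.30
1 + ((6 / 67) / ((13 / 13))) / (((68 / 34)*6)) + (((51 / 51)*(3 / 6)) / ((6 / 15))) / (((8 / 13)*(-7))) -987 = -14802131 / 15008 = -986.28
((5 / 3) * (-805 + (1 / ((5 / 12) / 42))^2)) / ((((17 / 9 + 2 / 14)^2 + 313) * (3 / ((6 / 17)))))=618875586 / 106987885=5.78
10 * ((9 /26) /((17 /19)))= 855 /221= 3.87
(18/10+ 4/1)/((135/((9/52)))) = 0.01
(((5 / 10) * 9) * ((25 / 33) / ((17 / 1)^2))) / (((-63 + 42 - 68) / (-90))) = 0.01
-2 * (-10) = 20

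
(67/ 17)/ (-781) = -67/ 13277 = -0.01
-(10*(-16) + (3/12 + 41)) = 475/4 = 118.75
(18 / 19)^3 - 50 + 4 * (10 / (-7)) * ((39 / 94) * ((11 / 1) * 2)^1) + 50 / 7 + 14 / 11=-2305837178 / 24822721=-92.89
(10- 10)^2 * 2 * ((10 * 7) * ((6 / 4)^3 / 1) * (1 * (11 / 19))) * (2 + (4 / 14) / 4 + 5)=0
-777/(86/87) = -786.03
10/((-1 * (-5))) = 2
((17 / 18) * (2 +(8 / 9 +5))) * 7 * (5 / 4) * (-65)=-2745925 / 648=-4237.54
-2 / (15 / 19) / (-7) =38 / 105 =0.36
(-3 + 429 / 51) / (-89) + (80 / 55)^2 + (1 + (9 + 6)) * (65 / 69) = 216353444 / 12632037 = 17.13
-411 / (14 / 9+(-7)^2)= -3699 / 455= -8.13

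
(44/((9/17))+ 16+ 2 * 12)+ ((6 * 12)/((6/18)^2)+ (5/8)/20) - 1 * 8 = 219785/288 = 763.14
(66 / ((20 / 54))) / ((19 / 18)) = 16038 / 95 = 168.82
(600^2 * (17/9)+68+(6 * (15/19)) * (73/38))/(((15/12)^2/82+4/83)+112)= 26734820982368/4405526675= 6068.47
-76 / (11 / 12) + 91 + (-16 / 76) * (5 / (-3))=5293 / 627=8.44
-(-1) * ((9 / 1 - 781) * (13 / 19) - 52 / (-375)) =-3762512 / 7125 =-528.07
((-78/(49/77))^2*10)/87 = 2453880/1421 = 1726.87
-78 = -78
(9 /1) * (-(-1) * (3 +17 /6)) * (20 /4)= 525 /2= 262.50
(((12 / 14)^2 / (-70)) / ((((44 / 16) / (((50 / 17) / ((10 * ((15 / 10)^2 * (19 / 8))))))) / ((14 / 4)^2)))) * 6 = -384 / 24871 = -0.02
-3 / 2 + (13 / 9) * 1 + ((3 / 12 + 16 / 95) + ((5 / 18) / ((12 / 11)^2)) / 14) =1308403 / 3447360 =0.38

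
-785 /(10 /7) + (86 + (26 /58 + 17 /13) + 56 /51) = -17713681 /38454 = -460.65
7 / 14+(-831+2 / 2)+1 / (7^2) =-81289 / 98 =-829.48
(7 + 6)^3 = 2197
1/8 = 0.12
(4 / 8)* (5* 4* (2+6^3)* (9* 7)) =137340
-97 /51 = -1.90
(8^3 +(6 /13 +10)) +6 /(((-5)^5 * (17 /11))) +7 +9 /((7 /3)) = 2578256494 /4834375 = 533.32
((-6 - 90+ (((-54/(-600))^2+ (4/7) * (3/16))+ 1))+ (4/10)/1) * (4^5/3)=-423291712/13125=-32250.80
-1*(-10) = 10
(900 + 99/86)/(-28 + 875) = 77499/72842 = 1.06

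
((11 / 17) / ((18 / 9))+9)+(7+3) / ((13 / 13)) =657 / 34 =19.32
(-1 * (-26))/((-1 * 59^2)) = -26/3481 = -0.01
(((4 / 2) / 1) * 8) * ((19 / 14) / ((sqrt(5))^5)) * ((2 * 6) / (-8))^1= -228 * sqrt(5) / 875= -0.58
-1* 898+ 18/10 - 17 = -913.20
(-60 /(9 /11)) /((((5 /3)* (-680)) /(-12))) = -66 /85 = -0.78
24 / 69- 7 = -153 / 23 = -6.65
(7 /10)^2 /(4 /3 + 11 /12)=49 /225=0.22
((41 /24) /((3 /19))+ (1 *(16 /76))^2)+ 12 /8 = 321359 /25992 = 12.36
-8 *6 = -48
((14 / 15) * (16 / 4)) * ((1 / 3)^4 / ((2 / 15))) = 28 / 81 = 0.35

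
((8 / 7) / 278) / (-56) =-1 / 13622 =-0.00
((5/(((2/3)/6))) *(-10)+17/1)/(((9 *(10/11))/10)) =-4763/9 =-529.22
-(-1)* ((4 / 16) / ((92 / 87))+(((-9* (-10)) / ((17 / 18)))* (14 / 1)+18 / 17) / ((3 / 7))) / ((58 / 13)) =253389435 / 362848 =698.33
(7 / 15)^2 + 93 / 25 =3.94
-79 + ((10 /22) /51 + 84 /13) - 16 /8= -543544 /7293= -74.53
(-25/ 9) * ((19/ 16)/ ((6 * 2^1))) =-475/ 1728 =-0.27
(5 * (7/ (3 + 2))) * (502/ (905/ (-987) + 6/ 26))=-22544067/ 4402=-5121.32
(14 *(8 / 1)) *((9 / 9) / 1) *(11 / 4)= 308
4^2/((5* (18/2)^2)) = 16/405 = 0.04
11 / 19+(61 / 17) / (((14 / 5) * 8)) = 26739 / 36176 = 0.74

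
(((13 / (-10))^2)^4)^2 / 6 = 665416609183179841 / 60000000000000000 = 11.09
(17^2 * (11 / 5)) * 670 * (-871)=-371033806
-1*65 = -65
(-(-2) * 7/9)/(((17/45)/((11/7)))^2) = 54450/2023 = 26.92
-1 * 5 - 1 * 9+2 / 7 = -96 / 7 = -13.71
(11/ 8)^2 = 121/ 64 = 1.89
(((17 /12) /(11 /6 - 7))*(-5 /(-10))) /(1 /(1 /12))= -17 /1488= -0.01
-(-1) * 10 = 10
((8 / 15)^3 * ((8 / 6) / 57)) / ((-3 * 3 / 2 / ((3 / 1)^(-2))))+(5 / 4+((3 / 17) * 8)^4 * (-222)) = -880.62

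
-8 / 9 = -0.89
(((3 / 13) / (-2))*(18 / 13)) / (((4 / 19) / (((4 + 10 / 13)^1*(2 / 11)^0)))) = -15903 / 4394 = -3.62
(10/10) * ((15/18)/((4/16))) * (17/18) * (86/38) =3655/513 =7.12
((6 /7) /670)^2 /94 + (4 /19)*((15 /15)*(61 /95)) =25225130729 /186603914350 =0.14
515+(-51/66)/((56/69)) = 633307/1232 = 514.05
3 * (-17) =-51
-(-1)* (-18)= -18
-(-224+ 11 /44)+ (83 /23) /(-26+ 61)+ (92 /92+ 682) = 2920067 /3220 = 906.85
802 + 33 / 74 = 59381 / 74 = 802.45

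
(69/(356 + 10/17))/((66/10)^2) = 9775/2200506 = 0.00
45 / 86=0.52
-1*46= -46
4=4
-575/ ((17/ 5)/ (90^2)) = -23287500/ 17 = -1369852.94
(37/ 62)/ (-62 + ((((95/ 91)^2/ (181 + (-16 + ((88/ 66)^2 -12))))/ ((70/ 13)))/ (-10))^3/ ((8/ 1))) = -2269903819856802634575616/ 235824602257556450414423311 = -0.01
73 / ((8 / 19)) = 173.38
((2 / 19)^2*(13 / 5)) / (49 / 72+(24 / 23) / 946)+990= 954155879226 / 963752675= 990.04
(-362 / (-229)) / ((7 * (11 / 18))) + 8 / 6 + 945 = 50079635 / 52899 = 946.70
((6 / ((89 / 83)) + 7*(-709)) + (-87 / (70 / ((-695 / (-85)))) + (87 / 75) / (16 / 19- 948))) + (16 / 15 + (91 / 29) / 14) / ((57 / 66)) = -39114604134116923 / 7876364657700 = -4966.07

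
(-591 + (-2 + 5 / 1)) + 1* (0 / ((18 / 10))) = -588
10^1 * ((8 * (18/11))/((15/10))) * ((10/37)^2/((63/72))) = 768000/105413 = 7.29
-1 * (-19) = 19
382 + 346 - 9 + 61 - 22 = 758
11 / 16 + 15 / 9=113 / 48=2.35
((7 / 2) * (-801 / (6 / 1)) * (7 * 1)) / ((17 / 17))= -3270.75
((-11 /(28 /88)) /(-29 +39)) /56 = -121 /1960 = -0.06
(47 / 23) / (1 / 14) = 658 / 23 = 28.61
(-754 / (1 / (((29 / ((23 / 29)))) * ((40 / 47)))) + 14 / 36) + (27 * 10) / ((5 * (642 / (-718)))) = -48977070487 / 2082006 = -23523.98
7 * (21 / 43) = 147 / 43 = 3.42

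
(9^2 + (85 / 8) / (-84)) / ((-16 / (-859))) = 46684073 / 10752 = 4341.90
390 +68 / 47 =18398 / 47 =391.45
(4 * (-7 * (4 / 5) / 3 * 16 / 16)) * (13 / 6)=-728 / 45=-16.18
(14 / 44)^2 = 49 / 484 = 0.10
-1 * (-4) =4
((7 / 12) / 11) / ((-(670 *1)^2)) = -7 / 59254800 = -0.00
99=99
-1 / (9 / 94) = -94 / 9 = -10.44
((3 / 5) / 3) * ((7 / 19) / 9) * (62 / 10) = 217 / 4275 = 0.05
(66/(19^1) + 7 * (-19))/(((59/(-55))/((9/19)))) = 1218195/21299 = 57.19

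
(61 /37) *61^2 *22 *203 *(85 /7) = 12309179630 /37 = 332680530.54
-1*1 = -1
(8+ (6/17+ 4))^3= 9261000/4913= 1885.00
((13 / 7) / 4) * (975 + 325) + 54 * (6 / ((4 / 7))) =8194 / 7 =1170.57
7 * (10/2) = 35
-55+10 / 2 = -50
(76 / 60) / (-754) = -19 / 11310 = -0.00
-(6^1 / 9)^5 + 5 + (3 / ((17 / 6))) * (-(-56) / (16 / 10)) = 173201 / 4131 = 41.93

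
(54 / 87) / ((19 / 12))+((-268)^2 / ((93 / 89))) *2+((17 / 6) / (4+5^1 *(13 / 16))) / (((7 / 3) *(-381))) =807855893656144 / 5876598483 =137469.98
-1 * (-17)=17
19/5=3.80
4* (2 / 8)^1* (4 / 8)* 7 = 7 / 2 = 3.50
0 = 0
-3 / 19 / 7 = -3 / 133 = -0.02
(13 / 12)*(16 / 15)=52 / 45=1.16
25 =25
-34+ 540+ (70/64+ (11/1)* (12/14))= 115701/224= 516.52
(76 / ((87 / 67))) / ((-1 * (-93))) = 5092 / 8091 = 0.63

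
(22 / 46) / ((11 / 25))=1.09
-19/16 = -1.19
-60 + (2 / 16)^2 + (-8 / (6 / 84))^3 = -89919231 / 64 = -1404987.98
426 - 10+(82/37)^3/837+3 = 17764710427/42396561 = 419.01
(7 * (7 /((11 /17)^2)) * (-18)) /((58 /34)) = -4333266 /3509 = -1234.90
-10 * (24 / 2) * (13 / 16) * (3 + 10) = -1267.50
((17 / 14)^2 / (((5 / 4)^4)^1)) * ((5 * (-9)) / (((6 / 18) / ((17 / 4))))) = -2122416 / 6125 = -346.52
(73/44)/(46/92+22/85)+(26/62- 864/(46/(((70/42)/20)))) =2105519/2023494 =1.04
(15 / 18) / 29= 5 / 174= 0.03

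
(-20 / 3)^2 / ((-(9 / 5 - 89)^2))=-625 / 106929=-0.01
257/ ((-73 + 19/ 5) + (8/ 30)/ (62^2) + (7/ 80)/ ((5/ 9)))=-296372400/ 79619731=-3.72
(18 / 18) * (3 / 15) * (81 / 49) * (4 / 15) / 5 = 108 / 6125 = 0.02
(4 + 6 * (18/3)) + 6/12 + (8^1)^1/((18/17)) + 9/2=473/9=52.56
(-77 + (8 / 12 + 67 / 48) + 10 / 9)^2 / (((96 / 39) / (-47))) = -69054096371 / 663552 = -104067.35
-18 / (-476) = 9 / 238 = 0.04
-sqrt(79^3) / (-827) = 79 * sqrt(79) / 827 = 0.85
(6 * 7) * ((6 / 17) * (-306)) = -4536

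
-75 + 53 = -22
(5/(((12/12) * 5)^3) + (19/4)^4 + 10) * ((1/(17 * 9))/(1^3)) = 1107427/326400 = 3.39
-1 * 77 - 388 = -465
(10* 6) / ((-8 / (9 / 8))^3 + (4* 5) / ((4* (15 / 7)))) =-43740 / 260443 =-0.17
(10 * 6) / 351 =20 / 117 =0.17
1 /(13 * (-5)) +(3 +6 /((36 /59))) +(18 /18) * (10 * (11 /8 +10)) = 98723 /780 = 126.57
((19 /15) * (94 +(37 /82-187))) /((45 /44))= -3172202 /27675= -114.62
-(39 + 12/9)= -121/3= -40.33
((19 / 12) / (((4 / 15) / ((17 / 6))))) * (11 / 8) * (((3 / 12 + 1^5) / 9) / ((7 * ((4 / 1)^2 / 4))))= 88825 / 774144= 0.11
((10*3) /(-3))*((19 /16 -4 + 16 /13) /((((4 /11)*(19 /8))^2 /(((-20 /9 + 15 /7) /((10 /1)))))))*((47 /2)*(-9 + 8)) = 1336445 /337896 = 3.96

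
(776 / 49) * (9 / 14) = 3492 / 343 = 10.18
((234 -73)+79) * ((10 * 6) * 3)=43200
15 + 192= 207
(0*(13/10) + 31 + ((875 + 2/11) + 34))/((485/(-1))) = -10342/5335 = -1.94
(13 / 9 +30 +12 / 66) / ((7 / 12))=12524 / 231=54.22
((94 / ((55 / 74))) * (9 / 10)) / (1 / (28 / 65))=876456 / 17875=49.03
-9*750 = -6750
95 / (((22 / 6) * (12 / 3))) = 285 / 44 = 6.48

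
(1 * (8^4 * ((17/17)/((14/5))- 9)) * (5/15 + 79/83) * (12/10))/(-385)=2883584/20335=141.80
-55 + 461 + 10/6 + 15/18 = 408.50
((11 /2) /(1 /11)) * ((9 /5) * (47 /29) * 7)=358281 /290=1235.45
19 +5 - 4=20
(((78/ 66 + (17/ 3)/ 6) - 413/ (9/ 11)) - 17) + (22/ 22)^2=-34231/ 66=-518.65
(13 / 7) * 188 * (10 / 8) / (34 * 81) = 3055 / 19278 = 0.16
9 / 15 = 3 / 5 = 0.60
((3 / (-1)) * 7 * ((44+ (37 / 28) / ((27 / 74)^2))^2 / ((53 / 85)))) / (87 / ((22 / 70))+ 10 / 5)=-70804543250375 / 201567953979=-351.27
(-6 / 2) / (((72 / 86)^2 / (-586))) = 541757 / 216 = 2508.13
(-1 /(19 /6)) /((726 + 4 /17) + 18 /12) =-0.00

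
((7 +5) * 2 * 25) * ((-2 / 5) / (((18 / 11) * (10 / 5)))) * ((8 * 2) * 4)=-14080 / 3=-4693.33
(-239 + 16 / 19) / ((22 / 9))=-40725 / 418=-97.43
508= 508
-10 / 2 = -5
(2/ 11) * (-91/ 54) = -91/ 297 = -0.31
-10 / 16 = -5 / 8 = -0.62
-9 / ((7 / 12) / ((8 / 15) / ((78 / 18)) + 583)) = -4093524 / 455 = -8996.76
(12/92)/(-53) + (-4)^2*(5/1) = 80.00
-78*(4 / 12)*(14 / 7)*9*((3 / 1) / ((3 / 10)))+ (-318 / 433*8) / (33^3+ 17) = -36429313152 / 7784041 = -4680.00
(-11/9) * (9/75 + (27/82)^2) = -140789/504300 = -0.28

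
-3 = -3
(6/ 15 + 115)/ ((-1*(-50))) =577/ 250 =2.31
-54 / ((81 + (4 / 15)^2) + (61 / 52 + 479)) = -631800 / 6566557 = -0.10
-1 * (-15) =15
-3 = -3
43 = 43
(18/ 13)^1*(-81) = -1458/ 13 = -112.15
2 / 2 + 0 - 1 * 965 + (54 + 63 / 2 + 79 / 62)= -27194 / 31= -877.23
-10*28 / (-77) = 40 / 11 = 3.64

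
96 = 96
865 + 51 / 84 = 865.61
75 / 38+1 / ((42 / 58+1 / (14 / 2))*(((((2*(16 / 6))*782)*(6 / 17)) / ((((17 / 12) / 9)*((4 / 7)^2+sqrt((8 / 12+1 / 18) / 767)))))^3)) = 116548608109*sqrt(118) / 91186230518234861549912064+9860799115893410846308375 / 4996138218719200571031552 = 1.97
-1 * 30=-30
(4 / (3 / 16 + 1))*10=640 / 19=33.68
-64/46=-32/23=-1.39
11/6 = 1.83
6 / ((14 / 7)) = 3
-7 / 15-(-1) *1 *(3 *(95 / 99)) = 398 / 165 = 2.41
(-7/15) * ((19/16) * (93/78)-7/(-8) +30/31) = -294161/193440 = -1.52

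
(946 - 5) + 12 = 953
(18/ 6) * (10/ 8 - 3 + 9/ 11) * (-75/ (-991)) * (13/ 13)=-9225/ 43604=-0.21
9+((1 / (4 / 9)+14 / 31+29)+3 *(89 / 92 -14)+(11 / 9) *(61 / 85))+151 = 167430791 / 1090890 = 153.48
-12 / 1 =-12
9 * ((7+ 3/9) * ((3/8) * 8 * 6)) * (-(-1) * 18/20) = 5346/5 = 1069.20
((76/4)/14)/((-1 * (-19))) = 1/14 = 0.07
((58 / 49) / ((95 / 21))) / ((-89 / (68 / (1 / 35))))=-11832 / 1691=-7.00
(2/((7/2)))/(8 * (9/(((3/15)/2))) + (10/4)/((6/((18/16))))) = 128/161385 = 0.00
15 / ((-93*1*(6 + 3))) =-5 / 279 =-0.02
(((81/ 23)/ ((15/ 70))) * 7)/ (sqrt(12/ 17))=441 * sqrt(51)/ 23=136.93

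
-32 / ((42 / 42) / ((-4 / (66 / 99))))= 192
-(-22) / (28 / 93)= 1023 / 14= 73.07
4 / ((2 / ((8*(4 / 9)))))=64 / 9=7.11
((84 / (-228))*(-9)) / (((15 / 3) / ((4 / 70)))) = 18 / 475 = 0.04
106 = 106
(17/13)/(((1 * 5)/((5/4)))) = 17/52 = 0.33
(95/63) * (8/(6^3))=0.06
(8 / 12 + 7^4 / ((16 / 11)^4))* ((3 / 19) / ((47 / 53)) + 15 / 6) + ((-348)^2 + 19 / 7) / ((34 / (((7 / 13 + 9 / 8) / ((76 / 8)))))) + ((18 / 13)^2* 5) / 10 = 14568067859097331 / 7061814509568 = 2062.94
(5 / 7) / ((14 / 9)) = 45 / 98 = 0.46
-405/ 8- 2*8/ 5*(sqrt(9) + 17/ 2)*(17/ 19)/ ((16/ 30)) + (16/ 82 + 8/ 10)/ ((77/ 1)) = -112.35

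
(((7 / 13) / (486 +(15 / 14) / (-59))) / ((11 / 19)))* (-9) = -329574 / 19134401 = -0.02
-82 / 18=-41 / 9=-4.56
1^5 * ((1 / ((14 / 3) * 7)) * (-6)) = -9 / 49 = -0.18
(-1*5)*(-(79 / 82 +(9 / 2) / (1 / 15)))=14035 / 41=342.32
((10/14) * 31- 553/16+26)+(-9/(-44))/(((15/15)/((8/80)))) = 83781/6160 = 13.60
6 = 6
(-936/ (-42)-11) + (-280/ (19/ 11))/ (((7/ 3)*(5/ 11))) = -18827/ 133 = -141.56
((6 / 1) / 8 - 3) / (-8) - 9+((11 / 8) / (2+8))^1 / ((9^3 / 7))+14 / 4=-608561 / 116640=-5.22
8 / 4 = 2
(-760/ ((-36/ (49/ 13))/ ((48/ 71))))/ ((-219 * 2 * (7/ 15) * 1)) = -53200/ 202137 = -0.26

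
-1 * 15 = -15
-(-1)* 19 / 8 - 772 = -6157 / 8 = -769.62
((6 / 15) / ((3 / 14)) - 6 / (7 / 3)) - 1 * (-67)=6961 / 105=66.30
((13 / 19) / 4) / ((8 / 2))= 13 / 304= 0.04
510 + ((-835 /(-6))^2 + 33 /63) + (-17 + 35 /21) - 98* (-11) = 5277019 /252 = 20940.55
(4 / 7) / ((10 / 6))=12 / 35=0.34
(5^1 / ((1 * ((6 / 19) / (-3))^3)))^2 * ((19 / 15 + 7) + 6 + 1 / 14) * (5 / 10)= 708275738455 / 5376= 131747719.21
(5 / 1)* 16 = 80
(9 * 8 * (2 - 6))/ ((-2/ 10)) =1440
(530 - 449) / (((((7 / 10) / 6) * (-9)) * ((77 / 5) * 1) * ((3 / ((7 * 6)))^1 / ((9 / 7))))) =-90.17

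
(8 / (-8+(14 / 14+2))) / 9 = -8 / 45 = -0.18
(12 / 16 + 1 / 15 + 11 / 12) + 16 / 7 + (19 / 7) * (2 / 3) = 204 / 35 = 5.83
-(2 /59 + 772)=-45550 /59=-772.03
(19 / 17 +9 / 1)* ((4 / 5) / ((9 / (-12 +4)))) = -5504 / 765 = -7.19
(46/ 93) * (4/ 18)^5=0.00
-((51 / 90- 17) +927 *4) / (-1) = 110747 / 30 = 3691.57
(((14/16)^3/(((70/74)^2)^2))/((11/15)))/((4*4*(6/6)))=0.07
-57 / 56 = -1.02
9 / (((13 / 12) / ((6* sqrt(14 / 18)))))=216* sqrt(7) / 13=43.96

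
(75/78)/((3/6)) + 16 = 233/13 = 17.92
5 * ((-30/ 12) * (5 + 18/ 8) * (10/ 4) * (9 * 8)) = -32625/ 2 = -16312.50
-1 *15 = -15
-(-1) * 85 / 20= 17 / 4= 4.25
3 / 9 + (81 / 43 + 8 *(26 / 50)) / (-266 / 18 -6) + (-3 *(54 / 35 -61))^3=5869638097083851 / 1034273625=5675130.79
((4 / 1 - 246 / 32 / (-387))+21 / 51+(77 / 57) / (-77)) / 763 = 2942747 / 508670736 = 0.01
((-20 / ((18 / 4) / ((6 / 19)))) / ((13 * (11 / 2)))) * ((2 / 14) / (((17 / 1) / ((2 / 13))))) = -0.00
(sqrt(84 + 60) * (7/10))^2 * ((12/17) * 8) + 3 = 170619/425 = 401.46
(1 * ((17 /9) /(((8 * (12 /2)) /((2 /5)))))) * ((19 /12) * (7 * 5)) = 2261 /2592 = 0.87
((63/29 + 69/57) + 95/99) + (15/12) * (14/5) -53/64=24488263/3491136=7.01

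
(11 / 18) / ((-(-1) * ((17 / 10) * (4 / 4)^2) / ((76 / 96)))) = 1045 / 3672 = 0.28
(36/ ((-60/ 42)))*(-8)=1008/ 5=201.60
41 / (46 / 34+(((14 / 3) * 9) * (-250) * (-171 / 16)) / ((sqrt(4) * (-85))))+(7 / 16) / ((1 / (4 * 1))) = 604833 / 358364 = 1.69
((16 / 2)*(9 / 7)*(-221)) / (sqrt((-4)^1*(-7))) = -7956*sqrt(7) / 49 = -429.58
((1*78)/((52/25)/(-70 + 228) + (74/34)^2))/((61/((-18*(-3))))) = 801368100/55129543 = 14.54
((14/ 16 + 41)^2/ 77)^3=1413412221390625/ 119677386752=11810.19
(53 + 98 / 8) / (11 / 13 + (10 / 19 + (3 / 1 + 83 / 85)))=12.20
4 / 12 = 1 / 3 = 0.33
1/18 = 0.06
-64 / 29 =-2.21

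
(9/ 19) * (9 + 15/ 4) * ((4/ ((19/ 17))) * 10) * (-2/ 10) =-15606/ 361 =-43.23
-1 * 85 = -85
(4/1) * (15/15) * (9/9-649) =-2592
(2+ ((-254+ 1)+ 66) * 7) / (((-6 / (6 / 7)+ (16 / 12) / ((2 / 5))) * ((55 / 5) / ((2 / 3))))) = 2614 / 121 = 21.60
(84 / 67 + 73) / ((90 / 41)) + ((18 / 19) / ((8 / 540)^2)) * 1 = 49841090 / 11457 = 4350.27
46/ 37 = 1.24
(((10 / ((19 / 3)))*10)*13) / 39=100 / 19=5.26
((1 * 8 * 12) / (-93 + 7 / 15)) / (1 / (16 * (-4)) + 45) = -23040 / 999013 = -0.02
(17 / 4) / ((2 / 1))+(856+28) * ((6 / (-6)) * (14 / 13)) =-7599 / 8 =-949.88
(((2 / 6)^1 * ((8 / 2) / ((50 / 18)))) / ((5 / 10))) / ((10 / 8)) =96 / 125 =0.77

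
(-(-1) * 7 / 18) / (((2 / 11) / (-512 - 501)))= -78001 / 36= -2166.69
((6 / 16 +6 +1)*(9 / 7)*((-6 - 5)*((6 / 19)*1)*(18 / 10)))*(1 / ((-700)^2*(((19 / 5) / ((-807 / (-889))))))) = -127269549 / 4403145880000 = -0.00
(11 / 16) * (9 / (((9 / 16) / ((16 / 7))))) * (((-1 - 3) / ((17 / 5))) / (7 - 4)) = -9.86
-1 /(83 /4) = -4 /83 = -0.05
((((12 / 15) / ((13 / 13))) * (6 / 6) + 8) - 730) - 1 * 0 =-3606 / 5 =-721.20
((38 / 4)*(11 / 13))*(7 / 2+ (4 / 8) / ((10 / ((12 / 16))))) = 59147 / 2080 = 28.44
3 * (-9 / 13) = -27 / 13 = -2.08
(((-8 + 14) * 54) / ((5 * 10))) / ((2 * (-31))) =-81 / 775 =-0.10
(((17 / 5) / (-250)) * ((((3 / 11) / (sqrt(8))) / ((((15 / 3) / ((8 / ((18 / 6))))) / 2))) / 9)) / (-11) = 0.00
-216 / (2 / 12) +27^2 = -567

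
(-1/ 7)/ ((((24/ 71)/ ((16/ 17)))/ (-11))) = 1562/ 357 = 4.38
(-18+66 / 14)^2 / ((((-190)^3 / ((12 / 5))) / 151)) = -3917997 / 420113750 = -0.01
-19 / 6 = -3.17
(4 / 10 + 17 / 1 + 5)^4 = 157351936 / 625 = 251763.10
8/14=4/7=0.57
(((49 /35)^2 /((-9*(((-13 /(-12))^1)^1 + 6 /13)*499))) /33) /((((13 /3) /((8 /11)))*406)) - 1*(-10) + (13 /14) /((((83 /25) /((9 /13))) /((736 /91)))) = 19353779247439198 /1673322861285075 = 11.57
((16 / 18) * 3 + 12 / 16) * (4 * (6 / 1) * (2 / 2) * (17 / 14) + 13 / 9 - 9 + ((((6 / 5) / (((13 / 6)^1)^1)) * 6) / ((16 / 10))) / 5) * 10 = 751.76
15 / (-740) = -3 / 148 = -0.02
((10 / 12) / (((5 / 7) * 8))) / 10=7 / 480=0.01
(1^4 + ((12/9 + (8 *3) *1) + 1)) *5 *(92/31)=37720/93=405.59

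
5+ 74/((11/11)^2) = 79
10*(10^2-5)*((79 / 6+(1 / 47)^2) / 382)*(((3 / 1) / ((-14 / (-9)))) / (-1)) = -106580025 / 1687676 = -63.15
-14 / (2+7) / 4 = -7 / 18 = -0.39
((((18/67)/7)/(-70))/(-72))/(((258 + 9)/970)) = 97/3506244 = 0.00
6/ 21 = 0.29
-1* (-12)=12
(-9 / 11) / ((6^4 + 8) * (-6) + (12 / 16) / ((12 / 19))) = 144 / 1376815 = 0.00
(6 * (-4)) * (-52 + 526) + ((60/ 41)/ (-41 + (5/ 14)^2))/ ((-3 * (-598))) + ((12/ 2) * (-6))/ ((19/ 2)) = -21233892100624/ 1865930131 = -11379.79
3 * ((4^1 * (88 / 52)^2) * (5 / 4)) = 7260 / 169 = 42.96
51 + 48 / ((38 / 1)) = 993 / 19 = 52.26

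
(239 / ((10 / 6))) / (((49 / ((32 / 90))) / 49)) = 3824 / 75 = 50.99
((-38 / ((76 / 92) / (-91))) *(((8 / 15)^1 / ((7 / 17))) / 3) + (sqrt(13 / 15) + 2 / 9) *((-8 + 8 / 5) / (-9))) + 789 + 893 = 32 *sqrt(195) / 675 + 1413226 / 405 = 3490.11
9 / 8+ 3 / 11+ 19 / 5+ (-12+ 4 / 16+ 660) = 653.45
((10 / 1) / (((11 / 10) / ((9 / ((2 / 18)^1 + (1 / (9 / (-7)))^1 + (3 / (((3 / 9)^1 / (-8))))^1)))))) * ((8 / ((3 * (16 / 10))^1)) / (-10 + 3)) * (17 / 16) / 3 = 6375 / 67144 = 0.09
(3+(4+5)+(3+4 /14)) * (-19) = -2033 /7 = -290.43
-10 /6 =-5 /3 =-1.67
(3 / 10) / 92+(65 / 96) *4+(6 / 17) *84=379567 / 11730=32.36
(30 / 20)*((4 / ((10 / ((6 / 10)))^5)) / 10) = 0.00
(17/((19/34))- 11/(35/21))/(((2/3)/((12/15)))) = 13578/475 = 28.59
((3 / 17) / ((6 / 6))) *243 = 42.88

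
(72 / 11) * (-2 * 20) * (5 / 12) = -1200 / 11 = -109.09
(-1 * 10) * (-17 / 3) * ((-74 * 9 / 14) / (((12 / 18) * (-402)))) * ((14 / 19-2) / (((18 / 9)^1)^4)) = -28305 / 35644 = -0.79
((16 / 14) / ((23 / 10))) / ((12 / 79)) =1580 / 483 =3.27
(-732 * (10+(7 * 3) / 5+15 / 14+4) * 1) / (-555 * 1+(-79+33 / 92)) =45423528 / 2040325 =22.26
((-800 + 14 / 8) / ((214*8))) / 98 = -3193 / 671104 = -0.00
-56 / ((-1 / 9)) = 504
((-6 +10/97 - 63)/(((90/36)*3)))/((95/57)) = -13366/2425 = -5.51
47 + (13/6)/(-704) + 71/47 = 9630109/198528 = 48.51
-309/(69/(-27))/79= 2781/1817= 1.53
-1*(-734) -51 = 683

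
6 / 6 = 1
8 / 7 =1.14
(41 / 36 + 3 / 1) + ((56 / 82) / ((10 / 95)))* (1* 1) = 15685 / 1476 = 10.63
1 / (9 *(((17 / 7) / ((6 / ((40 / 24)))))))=14 / 85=0.16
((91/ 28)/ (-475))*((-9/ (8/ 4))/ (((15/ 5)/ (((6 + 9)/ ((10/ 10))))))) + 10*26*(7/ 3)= 1383551/ 2280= 606.82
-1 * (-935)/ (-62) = -935/ 62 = -15.08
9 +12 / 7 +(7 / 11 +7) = 1413 / 77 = 18.35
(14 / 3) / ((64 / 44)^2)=847 / 384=2.21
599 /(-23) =-599 /23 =-26.04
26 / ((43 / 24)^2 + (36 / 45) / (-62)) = 8.13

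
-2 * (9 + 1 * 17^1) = -52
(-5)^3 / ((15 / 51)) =-425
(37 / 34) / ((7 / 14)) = 37 / 17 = 2.18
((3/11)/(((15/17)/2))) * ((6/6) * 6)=204/55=3.71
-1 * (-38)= 38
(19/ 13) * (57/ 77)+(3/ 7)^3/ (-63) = 371040/ 343343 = 1.08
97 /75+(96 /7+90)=55129 /525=105.01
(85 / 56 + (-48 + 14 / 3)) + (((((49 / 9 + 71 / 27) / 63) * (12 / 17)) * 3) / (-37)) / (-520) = -2584953253 / 61818120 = -41.82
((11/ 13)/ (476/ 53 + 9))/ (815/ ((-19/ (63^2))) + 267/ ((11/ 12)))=-121847/ 440072258301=-0.00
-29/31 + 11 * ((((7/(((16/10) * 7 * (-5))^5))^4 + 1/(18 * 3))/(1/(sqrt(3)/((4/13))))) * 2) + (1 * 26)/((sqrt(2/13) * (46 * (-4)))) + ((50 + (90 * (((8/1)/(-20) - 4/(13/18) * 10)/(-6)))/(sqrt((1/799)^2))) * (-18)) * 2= -9700464329/403 - 13 * sqrt(26)/184 + 2739519662508147448907429192929045 * sqrt(3)/2069007856999160311062953516335104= -24070629.16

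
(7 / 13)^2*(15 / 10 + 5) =49 / 26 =1.88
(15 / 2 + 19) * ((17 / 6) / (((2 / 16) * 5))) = 1802 / 15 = 120.13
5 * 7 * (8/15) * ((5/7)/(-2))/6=-10/9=-1.11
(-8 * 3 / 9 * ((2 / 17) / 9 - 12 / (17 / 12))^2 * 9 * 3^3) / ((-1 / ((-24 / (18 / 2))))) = -107163904 / 867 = -123603.12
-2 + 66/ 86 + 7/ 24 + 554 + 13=584173/ 1032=566.06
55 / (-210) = -0.26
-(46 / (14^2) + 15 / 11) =-1723 / 1078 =-1.60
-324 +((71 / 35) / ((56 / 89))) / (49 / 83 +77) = -4089133123 / 12622400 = -323.96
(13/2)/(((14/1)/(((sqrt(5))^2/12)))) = 65/336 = 0.19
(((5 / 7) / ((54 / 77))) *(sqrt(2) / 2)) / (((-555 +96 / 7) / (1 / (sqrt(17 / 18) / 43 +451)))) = -64210223 *sqrt(2) / 30779981201142 +3311 *sqrt(17) / 92339943603426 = -0.00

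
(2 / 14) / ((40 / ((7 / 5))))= 1 / 200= 0.00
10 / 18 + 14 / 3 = 5.22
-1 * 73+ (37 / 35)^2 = -88056 / 1225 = -71.88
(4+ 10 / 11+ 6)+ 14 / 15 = 11.84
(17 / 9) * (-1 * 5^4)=-10625 / 9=-1180.56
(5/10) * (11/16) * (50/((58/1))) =275/928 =0.30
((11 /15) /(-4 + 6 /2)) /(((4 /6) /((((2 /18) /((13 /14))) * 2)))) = -154 /585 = -0.26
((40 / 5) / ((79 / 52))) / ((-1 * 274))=-208 / 10823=-0.02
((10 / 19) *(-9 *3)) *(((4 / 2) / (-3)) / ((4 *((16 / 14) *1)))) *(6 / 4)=945 / 304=3.11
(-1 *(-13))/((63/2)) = 26/63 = 0.41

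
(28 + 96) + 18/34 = 2117/17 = 124.53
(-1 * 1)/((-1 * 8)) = 1/8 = 0.12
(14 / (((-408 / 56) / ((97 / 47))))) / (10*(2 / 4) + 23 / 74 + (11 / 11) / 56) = -19696432 / 26465277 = -0.74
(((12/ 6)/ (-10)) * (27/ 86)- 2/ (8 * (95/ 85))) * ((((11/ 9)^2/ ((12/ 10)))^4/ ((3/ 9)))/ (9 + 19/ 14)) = -175597436343175/ 881198750004192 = -0.20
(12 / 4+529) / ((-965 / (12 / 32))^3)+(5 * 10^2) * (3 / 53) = 172537367809677 / 6096320336000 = 28.30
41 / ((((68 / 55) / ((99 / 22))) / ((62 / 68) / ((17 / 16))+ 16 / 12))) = 3213375 / 9826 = 327.03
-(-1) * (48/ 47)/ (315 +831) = 8/ 8977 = 0.00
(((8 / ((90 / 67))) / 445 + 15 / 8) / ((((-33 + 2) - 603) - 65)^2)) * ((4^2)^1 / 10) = 302519 / 48921175125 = 0.00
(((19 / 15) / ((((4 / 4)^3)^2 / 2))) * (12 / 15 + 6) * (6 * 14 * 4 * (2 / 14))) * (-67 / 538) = -692512 / 6725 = -102.98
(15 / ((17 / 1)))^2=225 / 289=0.78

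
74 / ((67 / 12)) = 888 / 67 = 13.25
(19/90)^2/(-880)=-361/7128000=-0.00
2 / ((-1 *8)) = -1 / 4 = -0.25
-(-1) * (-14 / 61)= -0.23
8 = 8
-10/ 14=-0.71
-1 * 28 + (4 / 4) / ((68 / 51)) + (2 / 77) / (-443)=-3718107 / 136444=-27.25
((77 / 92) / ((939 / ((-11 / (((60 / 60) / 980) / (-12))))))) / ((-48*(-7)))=29645 / 86388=0.34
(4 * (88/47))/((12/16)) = 1408/141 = 9.99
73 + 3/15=366/5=73.20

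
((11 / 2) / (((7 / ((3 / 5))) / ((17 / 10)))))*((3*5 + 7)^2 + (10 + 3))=39831 / 100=398.31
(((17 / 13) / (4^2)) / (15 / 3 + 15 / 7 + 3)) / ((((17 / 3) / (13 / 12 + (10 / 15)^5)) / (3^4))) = 8267 / 59072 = 0.14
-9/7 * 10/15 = -6/7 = -0.86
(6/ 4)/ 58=3/ 116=0.03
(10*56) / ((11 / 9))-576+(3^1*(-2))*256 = -18192 / 11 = -1653.82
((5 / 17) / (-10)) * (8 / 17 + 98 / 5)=-853 / 1445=-0.59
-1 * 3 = -3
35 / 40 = 7 / 8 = 0.88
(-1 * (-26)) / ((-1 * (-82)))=13 / 41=0.32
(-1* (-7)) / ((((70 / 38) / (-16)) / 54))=-16416 / 5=-3283.20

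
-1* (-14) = 14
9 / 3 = 3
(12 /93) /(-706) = -2 /10943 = -0.00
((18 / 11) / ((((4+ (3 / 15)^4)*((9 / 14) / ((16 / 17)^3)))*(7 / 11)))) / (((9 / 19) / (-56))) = -10895360000 / 110586717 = -98.52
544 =544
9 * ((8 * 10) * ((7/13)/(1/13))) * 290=1461600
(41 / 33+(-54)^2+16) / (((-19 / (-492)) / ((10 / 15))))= 31749416 / 627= 50637.03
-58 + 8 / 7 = -398 / 7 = -56.86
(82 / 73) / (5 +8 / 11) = 902 / 4599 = 0.20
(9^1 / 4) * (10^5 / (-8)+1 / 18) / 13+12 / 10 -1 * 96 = -1174291 / 520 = -2258.25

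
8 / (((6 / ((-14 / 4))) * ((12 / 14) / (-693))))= 3773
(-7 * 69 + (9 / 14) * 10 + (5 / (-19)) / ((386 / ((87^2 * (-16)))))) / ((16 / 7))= -632112 / 3667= -172.38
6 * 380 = 2280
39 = 39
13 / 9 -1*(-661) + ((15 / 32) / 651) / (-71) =2939409043 / 4437216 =662.44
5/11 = 0.45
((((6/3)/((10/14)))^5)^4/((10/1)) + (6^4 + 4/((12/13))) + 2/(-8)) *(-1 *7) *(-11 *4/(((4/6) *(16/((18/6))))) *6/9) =38655306819992473096376737/7629394531250000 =5066628375.51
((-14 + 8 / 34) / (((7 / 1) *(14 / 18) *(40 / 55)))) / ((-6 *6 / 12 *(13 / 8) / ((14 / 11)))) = 108 / 119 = 0.91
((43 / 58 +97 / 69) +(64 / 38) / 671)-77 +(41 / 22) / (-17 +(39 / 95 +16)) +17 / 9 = -652496371883 / 8571611664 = -76.12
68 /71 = 0.96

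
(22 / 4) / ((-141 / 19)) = -209 / 282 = -0.74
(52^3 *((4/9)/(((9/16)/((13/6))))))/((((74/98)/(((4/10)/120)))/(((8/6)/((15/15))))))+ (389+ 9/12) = 14618431913/8091900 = 1806.55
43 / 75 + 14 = 1093 / 75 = 14.57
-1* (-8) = 8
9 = 9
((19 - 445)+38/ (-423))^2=32485015696/ 178929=181552.55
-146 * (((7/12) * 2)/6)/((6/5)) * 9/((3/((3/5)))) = -511/12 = -42.58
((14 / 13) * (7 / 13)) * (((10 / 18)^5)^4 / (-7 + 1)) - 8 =-49311495774939053607481 / 6163936387741862902107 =-8.00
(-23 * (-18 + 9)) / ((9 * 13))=23 / 13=1.77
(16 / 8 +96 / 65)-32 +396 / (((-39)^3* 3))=-2820154 / 98865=-28.53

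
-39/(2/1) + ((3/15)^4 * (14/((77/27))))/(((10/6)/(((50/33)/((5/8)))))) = -2947647/151250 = -19.49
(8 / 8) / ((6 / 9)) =3 / 2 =1.50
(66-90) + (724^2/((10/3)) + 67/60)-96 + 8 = 1885703/12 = 157141.92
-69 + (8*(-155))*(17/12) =-5477/3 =-1825.67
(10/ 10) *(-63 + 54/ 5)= -261/ 5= -52.20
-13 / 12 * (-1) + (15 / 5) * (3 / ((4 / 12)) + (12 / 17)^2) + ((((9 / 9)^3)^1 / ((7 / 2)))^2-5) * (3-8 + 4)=5862061 / 169932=34.50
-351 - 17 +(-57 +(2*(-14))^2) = 359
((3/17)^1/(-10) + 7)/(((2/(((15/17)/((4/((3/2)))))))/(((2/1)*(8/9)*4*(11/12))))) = 13057/1734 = 7.53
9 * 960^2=8294400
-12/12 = -1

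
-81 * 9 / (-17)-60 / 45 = 2119 / 51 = 41.55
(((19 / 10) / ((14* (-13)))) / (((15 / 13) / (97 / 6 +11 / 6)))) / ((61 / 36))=-1026 / 10675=-0.10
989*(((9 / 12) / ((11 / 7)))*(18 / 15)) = 62307 / 110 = 566.43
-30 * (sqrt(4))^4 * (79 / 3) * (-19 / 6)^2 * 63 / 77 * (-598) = 682174480 / 11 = 62015861.82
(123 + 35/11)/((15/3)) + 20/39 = 55232/2145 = 25.75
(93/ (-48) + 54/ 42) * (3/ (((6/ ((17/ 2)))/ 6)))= -3723/ 224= -16.62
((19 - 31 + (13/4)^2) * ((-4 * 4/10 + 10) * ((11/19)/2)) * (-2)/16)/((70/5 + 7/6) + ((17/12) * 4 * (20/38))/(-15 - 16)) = 164703/5680960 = 0.03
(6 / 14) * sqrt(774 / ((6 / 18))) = 9 * sqrt(258) / 7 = 20.65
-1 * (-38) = 38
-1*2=-2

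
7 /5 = 1.40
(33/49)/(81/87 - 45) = -319/20874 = -0.02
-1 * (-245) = 245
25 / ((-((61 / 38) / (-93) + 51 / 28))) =-1236900 / 89263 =-13.86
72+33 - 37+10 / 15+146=644 / 3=214.67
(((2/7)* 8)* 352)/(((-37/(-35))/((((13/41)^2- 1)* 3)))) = -127733760/62197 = -2053.70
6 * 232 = 1392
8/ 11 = 0.73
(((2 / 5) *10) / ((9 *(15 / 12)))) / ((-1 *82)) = -0.00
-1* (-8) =8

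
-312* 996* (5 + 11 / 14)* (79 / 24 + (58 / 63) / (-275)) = -79666111278 / 13475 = -5912141.84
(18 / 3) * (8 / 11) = 48 / 11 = 4.36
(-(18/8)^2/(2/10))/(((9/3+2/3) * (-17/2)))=1215/1496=0.81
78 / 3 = 26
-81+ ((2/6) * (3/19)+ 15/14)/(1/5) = -20051/266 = -75.38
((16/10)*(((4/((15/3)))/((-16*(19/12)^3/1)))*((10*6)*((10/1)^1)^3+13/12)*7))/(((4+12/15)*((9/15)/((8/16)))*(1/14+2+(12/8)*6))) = -132.74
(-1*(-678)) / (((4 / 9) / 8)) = 12204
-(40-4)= -36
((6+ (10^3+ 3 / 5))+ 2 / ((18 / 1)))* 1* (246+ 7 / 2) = 11302849 / 45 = 251174.42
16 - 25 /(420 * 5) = 15.99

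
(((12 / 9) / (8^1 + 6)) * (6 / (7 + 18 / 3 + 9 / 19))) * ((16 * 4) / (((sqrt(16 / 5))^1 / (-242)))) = -2299 * sqrt(5) / 14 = -367.19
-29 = -29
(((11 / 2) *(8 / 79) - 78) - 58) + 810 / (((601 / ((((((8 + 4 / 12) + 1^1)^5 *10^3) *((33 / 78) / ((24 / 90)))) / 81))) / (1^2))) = 93467039672900 / 49995387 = 1869513.27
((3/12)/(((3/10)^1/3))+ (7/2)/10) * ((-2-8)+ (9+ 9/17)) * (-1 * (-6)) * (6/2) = -2052/85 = -24.14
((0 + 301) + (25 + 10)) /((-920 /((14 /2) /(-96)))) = 49 /1840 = 0.03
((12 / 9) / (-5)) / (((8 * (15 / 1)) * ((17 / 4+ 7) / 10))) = -4 / 2025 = -0.00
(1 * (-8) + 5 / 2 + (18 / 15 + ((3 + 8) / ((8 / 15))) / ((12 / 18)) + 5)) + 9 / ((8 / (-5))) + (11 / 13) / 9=244357 / 9360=26.11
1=1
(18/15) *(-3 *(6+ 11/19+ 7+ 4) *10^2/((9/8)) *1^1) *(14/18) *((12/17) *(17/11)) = -2992640/627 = -4772.95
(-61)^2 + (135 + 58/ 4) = 7741/ 2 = 3870.50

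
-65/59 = -1.10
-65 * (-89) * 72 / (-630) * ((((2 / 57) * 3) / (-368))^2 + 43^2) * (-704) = 1150444824137180 / 1336783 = 860607012.61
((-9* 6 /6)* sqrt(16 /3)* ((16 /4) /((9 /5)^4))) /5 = -2000* sqrt(3) /2187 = -1.58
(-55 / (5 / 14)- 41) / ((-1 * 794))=195 / 794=0.25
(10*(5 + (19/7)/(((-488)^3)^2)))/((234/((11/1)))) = 2888731361860357805/1229023888500588544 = 2.35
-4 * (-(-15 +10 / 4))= -50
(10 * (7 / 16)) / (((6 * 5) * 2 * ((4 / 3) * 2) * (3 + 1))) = 7 / 1024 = 0.01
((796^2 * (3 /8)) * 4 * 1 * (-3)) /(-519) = 950424 /173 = 5493.78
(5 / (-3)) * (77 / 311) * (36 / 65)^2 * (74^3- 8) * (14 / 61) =-188707470336 / 16030495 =-11771.78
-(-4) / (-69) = -4 / 69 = -0.06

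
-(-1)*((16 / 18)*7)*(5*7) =1960 / 9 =217.78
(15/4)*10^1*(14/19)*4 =110.53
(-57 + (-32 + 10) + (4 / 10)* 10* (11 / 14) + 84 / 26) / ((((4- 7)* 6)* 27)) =2203 / 14742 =0.15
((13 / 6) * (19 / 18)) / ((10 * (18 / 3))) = 247 / 6480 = 0.04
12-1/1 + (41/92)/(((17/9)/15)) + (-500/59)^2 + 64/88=5215253321/59887124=87.08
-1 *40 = -40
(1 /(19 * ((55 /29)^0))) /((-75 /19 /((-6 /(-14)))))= -1 /175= -0.01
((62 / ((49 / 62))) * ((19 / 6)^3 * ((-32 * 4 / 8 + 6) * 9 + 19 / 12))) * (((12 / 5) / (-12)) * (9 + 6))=6993580439 / 10584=660769.13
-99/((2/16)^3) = -50688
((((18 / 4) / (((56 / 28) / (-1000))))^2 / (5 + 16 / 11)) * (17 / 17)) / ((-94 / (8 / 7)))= -222750000 / 23359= -9535.94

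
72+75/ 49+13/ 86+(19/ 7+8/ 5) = 1643377/ 21070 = 78.00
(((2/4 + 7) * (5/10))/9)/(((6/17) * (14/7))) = 85/144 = 0.59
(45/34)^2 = 2025/1156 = 1.75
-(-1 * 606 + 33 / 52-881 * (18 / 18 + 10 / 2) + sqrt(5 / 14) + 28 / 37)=11333531 / 1924-sqrt(70) / 14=5890.01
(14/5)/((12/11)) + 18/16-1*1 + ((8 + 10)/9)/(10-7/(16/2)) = 25499/8760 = 2.91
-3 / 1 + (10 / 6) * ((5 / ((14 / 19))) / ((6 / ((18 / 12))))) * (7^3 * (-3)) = -23299 / 8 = -2912.38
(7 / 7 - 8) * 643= -4501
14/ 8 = 1.75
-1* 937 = -937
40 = 40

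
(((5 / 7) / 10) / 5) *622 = 311 / 35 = 8.89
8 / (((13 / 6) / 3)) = 144 / 13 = 11.08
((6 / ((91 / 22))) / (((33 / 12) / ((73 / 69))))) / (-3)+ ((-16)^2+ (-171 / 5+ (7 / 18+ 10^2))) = 60655681 / 188370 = 322.00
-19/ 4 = -4.75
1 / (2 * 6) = 1 / 12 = 0.08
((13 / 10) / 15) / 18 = 13 / 2700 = 0.00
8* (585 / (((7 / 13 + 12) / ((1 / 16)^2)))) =7605 / 5216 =1.46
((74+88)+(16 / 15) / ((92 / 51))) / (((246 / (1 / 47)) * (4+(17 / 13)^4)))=267016789 / 131477138475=0.00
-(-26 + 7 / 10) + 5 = 30.30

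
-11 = -11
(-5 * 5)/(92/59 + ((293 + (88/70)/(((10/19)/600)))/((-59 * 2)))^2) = -17056900/147062777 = -0.12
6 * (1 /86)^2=3 /3698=0.00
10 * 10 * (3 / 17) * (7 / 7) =300 / 17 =17.65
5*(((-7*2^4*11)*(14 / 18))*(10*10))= -4312000 / 9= -479111.11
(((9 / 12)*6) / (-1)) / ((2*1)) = -9 / 4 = -2.25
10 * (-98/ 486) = -490/ 243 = -2.02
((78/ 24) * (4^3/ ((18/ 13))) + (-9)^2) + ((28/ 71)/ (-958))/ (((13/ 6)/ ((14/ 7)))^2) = 11960573057/ 51727689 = 231.22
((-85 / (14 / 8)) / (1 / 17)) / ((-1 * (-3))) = -275.24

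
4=4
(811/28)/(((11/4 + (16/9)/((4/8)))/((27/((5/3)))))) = 591219/7945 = 74.41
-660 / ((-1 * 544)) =165 / 136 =1.21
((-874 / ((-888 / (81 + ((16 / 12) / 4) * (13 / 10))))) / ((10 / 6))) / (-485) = -1067591 / 10767000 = -0.10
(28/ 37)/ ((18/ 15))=70/ 111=0.63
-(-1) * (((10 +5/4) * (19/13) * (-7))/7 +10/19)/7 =-15725/6916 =-2.27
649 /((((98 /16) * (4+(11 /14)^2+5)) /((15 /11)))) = 5664 /377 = 15.02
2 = 2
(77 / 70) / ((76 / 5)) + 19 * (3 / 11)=8785 / 1672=5.25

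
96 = 96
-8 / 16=-0.50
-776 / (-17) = 776 / 17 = 45.65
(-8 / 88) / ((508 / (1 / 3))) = -1 / 16764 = -0.00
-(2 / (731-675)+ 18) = -505 / 28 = -18.04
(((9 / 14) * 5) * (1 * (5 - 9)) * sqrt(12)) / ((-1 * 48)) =15 * sqrt(3) / 28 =0.93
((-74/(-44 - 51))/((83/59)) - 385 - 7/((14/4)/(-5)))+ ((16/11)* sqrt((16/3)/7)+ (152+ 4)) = -1722449/7885+ 64* sqrt(21)/231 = -217.18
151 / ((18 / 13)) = 1963 / 18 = 109.06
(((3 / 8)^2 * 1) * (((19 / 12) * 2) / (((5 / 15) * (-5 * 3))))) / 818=-57 / 523520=-0.00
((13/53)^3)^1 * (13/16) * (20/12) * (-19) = -2713295/7146096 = -0.38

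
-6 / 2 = -3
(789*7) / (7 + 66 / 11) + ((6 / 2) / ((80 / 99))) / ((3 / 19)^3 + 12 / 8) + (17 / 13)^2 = 1534209613 / 3576040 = 429.02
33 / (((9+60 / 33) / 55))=19965 / 119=167.77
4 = 4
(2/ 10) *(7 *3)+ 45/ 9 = 46/ 5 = 9.20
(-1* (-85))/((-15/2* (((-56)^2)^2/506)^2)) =-1088153/36268991840256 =-0.00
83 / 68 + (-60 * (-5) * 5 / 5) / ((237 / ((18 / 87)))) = 230953 / 155788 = 1.48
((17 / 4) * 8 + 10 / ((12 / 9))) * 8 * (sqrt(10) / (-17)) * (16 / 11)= -5312 * sqrt(10) / 187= -89.83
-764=-764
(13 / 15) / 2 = 13 / 30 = 0.43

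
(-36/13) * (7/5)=-252/65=-3.88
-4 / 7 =-0.57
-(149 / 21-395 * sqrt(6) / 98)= -149 / 21+395 * sqrt(6) / 98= 2.78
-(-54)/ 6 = 9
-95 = -95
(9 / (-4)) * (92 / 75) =-2.76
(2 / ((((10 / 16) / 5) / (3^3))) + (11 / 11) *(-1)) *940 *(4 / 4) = 405140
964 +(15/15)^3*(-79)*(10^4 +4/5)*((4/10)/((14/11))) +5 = -247336.58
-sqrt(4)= -2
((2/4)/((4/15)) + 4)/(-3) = -47/24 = -1.96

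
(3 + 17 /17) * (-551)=-2204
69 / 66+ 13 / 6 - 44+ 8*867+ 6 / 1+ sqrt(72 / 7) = 6*sqrt(14) / 7+ 227740 / 33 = 6904.42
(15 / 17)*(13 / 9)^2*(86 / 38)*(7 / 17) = 254345 / 148257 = 1.72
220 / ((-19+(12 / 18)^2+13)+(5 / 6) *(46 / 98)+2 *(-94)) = -1.14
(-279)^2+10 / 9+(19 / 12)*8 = 700693 / 9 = 77854.78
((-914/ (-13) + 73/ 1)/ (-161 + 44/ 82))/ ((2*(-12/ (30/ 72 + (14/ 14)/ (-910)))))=2139667/ 138363680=0.02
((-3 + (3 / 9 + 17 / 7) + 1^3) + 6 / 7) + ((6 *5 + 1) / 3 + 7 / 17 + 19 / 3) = 2225 / 119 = 18.70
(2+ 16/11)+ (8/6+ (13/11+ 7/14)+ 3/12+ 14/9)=3277/396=8.28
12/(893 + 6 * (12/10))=60/4501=0.01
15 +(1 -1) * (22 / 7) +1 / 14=15.07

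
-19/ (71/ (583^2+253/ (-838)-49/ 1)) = -5410927673/ 59498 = -90943.02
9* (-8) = -72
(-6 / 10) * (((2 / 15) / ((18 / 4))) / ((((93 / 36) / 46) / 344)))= -253184 / 2325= -108.90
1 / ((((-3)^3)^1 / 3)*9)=-1 / 81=-0.01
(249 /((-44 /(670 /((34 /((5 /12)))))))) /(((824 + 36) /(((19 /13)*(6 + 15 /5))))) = -0.71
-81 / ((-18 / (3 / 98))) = 27 / 196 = 0.14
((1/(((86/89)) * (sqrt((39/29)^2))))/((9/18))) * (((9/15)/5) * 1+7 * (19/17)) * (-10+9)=-8713456/712725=-12.23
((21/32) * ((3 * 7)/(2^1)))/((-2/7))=-3087/128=-24.12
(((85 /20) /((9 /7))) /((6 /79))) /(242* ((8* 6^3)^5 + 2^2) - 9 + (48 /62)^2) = 9034361 /773946954308654460790056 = 0.00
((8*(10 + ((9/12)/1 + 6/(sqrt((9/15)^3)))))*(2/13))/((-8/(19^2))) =-7220*sqrt(15)/39 - 15523/26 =-1314.04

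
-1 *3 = -3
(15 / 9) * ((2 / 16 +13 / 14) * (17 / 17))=295 / 168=1.76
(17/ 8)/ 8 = 17/ 64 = 0.27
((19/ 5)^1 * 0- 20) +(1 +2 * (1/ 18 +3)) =-116/ 9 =-12.89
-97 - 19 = -116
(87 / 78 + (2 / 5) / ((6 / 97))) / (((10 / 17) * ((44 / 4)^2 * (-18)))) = -50269 / 8494200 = -0.01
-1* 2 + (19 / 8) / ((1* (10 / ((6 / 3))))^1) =-61 / 40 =-1.52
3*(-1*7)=-21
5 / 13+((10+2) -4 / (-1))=213 / 13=16.38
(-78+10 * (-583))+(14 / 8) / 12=-5907.85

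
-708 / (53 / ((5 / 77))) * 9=-31860 / 4081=-7.81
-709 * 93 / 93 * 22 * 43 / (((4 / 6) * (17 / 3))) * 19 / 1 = -57346047 / 17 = -3373296.88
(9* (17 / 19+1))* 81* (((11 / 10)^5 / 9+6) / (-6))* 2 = -1351335393 / 475000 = -2844.92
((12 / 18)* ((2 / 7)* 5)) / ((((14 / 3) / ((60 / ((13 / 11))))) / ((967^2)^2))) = 5770983490278600 / 637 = 9059628713153.22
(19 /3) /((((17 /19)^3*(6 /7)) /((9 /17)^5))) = 5985252567 /13951514882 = 0.43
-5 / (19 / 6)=-1.58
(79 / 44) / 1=1.80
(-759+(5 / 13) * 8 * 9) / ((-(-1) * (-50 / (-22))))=-104577 / 325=-321.78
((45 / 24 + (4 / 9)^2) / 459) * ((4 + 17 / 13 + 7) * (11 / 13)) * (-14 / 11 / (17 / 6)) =-0.02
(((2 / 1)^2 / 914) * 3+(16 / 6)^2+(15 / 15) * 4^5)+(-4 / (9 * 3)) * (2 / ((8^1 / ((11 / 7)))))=89056267 / 86373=1031.07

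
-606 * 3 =-1818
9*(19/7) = 171/7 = 24.43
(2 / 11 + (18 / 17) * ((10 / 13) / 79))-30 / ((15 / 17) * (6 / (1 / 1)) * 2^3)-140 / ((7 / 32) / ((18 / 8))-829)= -95537375281 / 275080232856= -0.35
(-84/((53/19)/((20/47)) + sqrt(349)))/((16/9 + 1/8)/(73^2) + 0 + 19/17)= 172879100231040/107418328315373-26372564467200 * sqrt(349)/107418328315373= -2.98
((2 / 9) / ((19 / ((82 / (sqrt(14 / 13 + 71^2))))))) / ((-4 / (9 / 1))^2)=123*sqrt(94679) / 553508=0.07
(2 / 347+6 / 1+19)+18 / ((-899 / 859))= 2435309 / 311953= 7.81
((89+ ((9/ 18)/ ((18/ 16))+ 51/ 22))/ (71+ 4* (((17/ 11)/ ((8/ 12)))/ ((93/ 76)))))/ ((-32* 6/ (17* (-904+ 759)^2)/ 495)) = -1076106.73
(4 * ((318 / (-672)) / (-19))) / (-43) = -53 / 22876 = -0.00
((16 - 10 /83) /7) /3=0.76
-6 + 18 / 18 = -5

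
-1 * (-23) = 23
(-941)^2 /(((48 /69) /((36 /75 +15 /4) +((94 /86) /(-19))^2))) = 5754812903233061 /1067982400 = 5388490.39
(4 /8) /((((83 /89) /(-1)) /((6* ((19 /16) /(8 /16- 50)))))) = 1691 /21912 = 0.08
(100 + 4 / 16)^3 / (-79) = -64481201 / 5056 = -12753.40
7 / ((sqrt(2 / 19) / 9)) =63* sqrt(38) / 2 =194.18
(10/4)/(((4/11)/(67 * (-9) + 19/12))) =-396935/96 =-4134.74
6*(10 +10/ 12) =65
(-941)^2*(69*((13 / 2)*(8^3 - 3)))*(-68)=-13745748364842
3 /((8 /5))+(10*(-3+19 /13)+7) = -677 /104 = -6.51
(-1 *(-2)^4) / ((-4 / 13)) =52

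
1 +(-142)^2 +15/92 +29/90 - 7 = 83456129/4140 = 20158.49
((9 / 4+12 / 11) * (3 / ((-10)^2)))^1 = 441 / 4400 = 0.10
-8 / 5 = -1.60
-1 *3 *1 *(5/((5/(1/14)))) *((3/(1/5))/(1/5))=-225/14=-16.07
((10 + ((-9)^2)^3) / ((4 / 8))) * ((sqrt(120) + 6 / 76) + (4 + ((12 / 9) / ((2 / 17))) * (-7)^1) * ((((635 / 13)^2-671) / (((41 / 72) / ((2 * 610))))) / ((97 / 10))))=-387314430827825348511 / 12770147 + 2125804 * sqrt(30)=-30329665127466.12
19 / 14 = 1.36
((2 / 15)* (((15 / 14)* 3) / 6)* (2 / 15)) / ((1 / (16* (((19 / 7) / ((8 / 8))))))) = 304 / 735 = 0.41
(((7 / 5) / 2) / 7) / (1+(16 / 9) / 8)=9 / 110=0.08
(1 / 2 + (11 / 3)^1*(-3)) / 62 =-0.17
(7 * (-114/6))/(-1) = 133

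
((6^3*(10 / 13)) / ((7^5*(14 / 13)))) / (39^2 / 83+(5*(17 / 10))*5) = 0.00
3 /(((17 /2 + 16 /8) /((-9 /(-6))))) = 3 /7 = 0.43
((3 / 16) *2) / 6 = 1 / 16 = 0.06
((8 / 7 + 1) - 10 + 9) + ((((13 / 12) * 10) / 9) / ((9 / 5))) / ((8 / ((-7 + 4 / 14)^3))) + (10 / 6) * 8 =-14437259 / 1333584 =-10.83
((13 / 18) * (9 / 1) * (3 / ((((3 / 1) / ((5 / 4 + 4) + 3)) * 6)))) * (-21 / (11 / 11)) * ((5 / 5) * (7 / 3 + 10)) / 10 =-231.48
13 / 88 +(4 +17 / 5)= 3321 / 440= 7.55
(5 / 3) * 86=430 / 3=143.33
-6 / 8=-3 / 4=-0.75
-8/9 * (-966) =2576/3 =858.67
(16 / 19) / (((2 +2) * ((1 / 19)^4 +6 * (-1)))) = -27436 / 781925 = -0.04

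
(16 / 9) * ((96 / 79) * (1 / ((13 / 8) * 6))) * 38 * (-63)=-544768 / 1027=-530.45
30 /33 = 10 /11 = 0.91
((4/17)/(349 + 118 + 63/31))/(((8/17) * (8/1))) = 31/232640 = 0.00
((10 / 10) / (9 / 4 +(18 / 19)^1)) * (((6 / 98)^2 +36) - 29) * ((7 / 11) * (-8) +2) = -43452544 / 6417873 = -6.77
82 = 82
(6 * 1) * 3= 18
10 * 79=790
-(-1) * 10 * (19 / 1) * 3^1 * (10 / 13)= 5700 / 13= 438.46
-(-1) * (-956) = -956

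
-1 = -1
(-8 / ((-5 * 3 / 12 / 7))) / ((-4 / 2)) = -112 / 5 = -22.40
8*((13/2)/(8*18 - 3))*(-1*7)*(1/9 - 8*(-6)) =-157612/1269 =-124.20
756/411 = 252/137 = 1.84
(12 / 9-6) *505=-7070 / 3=-2356.67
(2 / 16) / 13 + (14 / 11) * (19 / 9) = 27763 / 10296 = 2.70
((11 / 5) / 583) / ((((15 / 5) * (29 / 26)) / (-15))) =-0.02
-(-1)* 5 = 5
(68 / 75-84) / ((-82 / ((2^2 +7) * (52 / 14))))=21736 / 525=41.40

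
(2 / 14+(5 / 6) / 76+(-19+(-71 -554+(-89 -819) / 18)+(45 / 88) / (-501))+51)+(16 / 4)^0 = -5649312115 / 8795556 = -642.29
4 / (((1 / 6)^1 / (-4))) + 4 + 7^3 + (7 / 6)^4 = 327697 / 1296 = 252.85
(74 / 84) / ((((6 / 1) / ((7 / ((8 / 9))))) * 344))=37 / 11008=0.00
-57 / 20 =-2.85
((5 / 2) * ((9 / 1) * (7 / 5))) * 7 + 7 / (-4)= 875 / 4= 218.75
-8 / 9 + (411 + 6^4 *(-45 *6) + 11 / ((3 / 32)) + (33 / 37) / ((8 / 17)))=-930776719 / 2664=-349390.66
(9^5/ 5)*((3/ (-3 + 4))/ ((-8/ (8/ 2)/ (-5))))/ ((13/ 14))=95386.85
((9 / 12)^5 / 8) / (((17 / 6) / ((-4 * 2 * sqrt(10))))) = -729 * sqrt(10) / 8704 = -0.26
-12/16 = -3/4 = -0.75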